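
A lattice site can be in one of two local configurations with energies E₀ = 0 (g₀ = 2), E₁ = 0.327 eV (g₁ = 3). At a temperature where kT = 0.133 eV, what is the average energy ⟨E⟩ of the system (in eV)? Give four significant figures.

0.03719 eV

Eᵢ/kT = 0, 2.45865.
Z = Σ gᵢe^(−Eᵢ/kT) = 2·e^(−0) + 3·e^(−2.45865) = 2.00000 + 0.256651 = 2.25665.
⟨E⟩ = Σ Eᵢ gᵢe^(−Eᵢ/kT) / Z = (0·2.00000 + 0.327·0.256651) / 2.25665 = 0.03719 eV.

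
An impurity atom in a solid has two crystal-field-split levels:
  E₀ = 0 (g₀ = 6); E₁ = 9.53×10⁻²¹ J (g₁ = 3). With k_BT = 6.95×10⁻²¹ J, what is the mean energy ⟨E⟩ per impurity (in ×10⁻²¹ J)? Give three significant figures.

Eᵢ/kT = 0, 1.3712.
Z = Σ gᵢe^(−Eᵢ/kT) = 6·e^(−0) + 3·e^(−1.3712) = 6.0000 + 0.76141 = 6.7614.
⟨E⟩ = Σ Eᵢ gᵢe^(−Eᵢ/kT) / Z = (0·6.0000 + 9.53·0.76141) / 6.7614 = 1.07 ×10⁻²¹ J.

1.07 ×10⁻²¹ J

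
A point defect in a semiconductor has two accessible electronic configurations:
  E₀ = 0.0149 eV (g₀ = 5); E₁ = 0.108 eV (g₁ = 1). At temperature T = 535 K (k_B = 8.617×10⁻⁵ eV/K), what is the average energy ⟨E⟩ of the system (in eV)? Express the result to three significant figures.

0.0173 eV

k_BT = 8.617×10⁻⁵ × 535 K = 0.046101 eV.
Eᵢ/kT = 0.32320, 2.3427.
Z = Σ gᵢe^(−Eᵢ/kT) = 5·e^(−0.32320) + 1·e^(−2.3427) = 3.6191 + 0.096068 = 3.7152.
⟨E⟩ = Σ Eᵢ gᵢe^(−Eᵢ/kT) / Z = (0.0149·3.6191 + 0.108·0.096068) / 3.7152 = 0.0173 eV.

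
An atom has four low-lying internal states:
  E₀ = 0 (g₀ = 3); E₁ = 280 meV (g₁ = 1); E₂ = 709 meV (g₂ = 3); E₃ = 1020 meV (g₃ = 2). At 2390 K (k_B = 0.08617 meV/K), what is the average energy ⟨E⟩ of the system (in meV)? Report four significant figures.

45.84 meV

k_BT = 0.08617 × 2390 K = 205.946 meV.
Eᵢ/kT = 0, 1.35958, 3.44265, 4.95275.
Z = Σ gᵢe^(−Eᵢ/kT) = 3·e^(−0) + 1·e^(−1.35958) + 3·e^(−3.44265) + 2·e^(−4.95275) = 3.00000 + 0.256769 + 0.0959395 + 0.0141279 = 3.36684.
⟨E⟩ = Σ Eᵢ gᵢe^(−Eᵢ/kT) / Z = (0·3.00000 + 280·0.256769 + 709·0.0959395 + 1020·0.0141279) / 3.36684 = 45.84 meV.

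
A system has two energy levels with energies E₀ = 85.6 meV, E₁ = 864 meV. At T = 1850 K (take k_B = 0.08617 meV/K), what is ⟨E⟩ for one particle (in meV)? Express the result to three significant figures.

91.5 meV

k_BT = 0.08617 × 1850 K = 159.41 meV.
Eᵢ/kT = 0.53698, 5.4200.
Z = Σ e^(−Eᵢ/kT) = e^(−0.53698) + e^(−5.4200) = 0.58451 + 0.0044271 = 0.58894.
⟨E⟩ = Σ Eᵢ e^(−Eᵢ/kT) / Z = (85.6·0.58451 + 864·0.0044271) / 0.58894 = 91.5 meV.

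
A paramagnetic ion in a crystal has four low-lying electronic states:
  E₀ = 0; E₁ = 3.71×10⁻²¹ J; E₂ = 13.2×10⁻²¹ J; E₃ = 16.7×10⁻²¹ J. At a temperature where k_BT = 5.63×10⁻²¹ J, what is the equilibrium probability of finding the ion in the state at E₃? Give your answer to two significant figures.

Eᵢ/kT = 0, 0.6590, 2.345, 2.966.
Z = Σ e^(−Eᵢ/kT) = e^(−0) + e^(−0.6590) + e^(−2.345) + e^(−2.966) = 1.000 + 0.5174 + 0.09585 + 0.05151 = 1.665.
P₃ = e^(−E₃/kT) / Z = 0.05151/1.665 = 0.031.

0.031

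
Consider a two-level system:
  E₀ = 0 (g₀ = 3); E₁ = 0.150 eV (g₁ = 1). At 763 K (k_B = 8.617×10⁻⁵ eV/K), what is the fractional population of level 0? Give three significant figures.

0.967

k_BT = 8.617×10⁻⁵ × 763 K = 0.065748 eV.
Eᵢ/kT = 0, 2.2814.
Z = Σ gᵢe^(−Eᵢ/kT) = 3·e^(−0) + 1·e^(−2.2814) = 3.0000 + 0.10214 = 3.1021.
P₀ = g₀ e^(−E₀/kT) / Z = 3.0000/3.1021 = 0.967.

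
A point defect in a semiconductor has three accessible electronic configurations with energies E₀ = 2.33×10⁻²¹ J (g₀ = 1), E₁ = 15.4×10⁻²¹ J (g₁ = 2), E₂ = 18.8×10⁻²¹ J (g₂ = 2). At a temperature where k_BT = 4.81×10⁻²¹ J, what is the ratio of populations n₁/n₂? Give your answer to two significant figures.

n₁/n₂ = (g₁/g₂) exp[−(E₁−E₂)/kT] = (2/2) × exp(−(-3.4 ×10⁻²¹ J)/(4.81 ×10⁻²¹ J)) = (2/2) × exp(0.7069) = 2.0.

2.0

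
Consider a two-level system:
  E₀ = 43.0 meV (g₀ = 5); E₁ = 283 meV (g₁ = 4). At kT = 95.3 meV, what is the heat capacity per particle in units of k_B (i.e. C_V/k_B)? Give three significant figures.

Eᵢ/kT = 0.45121, 2.9696.
Z = Σ gᵢe^(−Eᵢ/kT) = 5·e^(−0.45121) + 4·e^(−2.9696) = 3.1843 + 0.20530 = 3.3896.
⟨E⟩ = 57.536 meV, ⟨E²⟩ = 6587.8 meV².
C_V/k_B = (⟨E²⟩ − ⟨E⟩²)/(kT)² = (6587.8 − 3310.4)/9082.1 = 0.361.

0.361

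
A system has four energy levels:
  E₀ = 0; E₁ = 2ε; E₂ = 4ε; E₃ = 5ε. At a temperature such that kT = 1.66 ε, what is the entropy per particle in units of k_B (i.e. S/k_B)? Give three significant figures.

Eᵢ/kT = 0, 1.2048, 2.4096, 3.0120.
Z = Σ e^(−Eᵢ/kT) = e^(−0) + e^(−1.2048) + e^(−2.4096) + e^(−3.0120) = 1.0000 + 0.29975 + 0.089851 + 0.049193 = 1.4388.
⟨E⟩ = Σ EᵢPᵢ = 0.83741 ε.
S/k_B = ln Z + ⟨E⟩/kT = ln(1.4388) + 0.83741/1.66 = 0.36381 + 0.50446 = 0.868.

0.868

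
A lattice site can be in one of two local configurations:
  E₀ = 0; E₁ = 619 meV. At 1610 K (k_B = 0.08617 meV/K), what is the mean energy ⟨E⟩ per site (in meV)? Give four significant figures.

k_BT = 0.08617 × 1610 K = 138.734 meV.
Eᵢ/kT = 0, 4.46178.
Z = Σ e^(−Eᵢ/kT) = e^(−0) + e^(−4.46178) = 1.00000 + 0.0115418 = 1.01154.
⟨E⟩ = Σ Eᵢ e^(−Eᵢ/kT) / Z = (0·1.00000 + 619·0.0115418) / 1.01154 = 7.063 meV.

7.063 meV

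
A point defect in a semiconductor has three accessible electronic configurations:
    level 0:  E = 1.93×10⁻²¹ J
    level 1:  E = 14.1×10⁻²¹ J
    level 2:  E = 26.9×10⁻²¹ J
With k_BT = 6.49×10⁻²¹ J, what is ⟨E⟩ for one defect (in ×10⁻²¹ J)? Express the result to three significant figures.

Eᵢ/kT = 0.29738, 2.1726, 4.1448.
Z = Σ e^(−Eᵢ/kT) = e^(−0.29738) + e^(−2.1726) + e^(−4.1448) = 0.74276 + 0.11388 + 0.015847 = 0.87249.
⟨E⟩ = Σ Eᵢ e^(−Eᵢ/kT) / Z = (1.93·0.74276 + 14.1·0.11388 + 26.9·0.015847) / 0.87249 = 3.97 ×10⁻²¹ J.

3.97 ×10⁻²¹ J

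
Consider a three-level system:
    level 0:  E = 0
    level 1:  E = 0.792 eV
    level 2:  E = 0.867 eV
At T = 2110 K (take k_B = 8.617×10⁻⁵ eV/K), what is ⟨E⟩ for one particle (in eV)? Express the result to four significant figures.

0.01716 eV

k_BT = 8.617×10⁻⁵ × 2110 K = 0.181819 eV.
Eᵢ/kT = 0, 4.35598, 4.76848.
Z = Σ e^(−Eᵢ/kT) = e^(−0) + e^(−4.35598) + e^(−4.76848) = 1.00000 + 0.0128299 + 0.00849328 = 1.02132.
⟨E⟩ = Σ Eᵢ e^(−Eᵢ/kT) / Z = (0·1.00000 + 0.792·0.0128299 + 0.867·0.00849328) / 1.02132 = 0.01716 eV.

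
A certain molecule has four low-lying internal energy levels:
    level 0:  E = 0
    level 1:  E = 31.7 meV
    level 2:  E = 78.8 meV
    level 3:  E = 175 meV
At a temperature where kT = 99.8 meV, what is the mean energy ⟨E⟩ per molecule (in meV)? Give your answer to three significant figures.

Eᵢ/kT = 0, 0.31764, 0.78958, 1.7535.
Z = Σ e^(−Eᵢ/kT) = e^(−0) + e^(−0.31764) + e^(−0.78958) + e^(−1.7535) = 1.0000 + 0.72786 + 0.45404 + 0.17317 = 2.3551.
⟨E⟩ = Σ Eᵢ e^(−Eᵢ/kT) / Z = (0·1.0000 + 31.7·0.72786 + 78.8·0.45404 + 175·0.17317) / 2.3551 = 37.9 meV.

37.9 meV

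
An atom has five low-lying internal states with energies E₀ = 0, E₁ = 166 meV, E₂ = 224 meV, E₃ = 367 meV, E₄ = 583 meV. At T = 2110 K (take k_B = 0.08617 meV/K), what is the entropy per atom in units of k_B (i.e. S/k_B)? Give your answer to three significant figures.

1.23

k_BT = 0.08617 × 2110 K = 181.82 meV.
Eᵢ/kT = 0, 0.91299, 1.2320, 2.0185, 3.2065.
Z = Σ e^(−Eᵢ/kT) = e^(−0) + e^(−0.91299) + e^(−1.2320) + e^(−2.0185) + e^(−3.2065) = 1.0000 + 0.40132 + 0.29171 + 0.13285 + 0.040498 = 1.8664.
⟨E⟩ = Σ EᵢPᵢ = 109.48 meV.
S/k_B = ln Z + ⟨E⟩/kT = ln(1.8664) + 109.48/181.82 = 0.62401 + 0.60213 = 1.23.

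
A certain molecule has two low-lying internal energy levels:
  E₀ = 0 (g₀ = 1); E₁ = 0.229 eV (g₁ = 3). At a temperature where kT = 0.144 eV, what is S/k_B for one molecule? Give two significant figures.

Eᵢ/kT = 0, 1.590.
Z = Σ gᵢe^(−Eᵢ/kT) = 1·e^(−0) + 3·e^(−1.590) = 1.000 + 0.6118 = 1.612.
⟨E⟩ = Σ EᵢPᵢ = 0.08691 eV.
S/k_B = ln Z + ⟨E⟩/kT = ln(1.612) + 0.08691/0.144 = 0.4775 + 0.6035 = 1.1.

1.1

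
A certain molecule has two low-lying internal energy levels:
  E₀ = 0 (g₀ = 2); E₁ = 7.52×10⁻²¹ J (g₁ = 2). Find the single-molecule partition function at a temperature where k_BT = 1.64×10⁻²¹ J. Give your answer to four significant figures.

Eᵢ/kT = 0, 4.58537.
Z = Σ gᵢe^(−Eᵢ/kT) = 2·e^(−0) + 2·e^(−4.58537) = 2.00000 + 0.0204000 = 2.02040.

Z = 2.020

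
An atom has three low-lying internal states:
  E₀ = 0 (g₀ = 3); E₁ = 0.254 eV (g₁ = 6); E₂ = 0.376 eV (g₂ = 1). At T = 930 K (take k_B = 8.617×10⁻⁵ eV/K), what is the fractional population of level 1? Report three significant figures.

0.0773

k_BT = 8.617×10⁻⁵ × 930 K = 0.080138 eV.
Eᵢ/kT = 0, 3.1695, 4.6919.
Z = Σ gᵢe^(−Eᵢ/kT) = 3·e^(−0) + 6·e^(−3.1695) + 1·e^(−4.6919) = 3.0000 + 0.25215 + 0.0091692 = 3.2613.
P₁ = g₁ e^(−E₁/kT) / Z = 0.25215/3.2613 = 0.0773.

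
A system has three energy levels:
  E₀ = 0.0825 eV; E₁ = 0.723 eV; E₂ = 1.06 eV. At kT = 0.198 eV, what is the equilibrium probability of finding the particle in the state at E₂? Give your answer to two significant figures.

0.0069

Eᵢ/kT = 0.4167, 3.652, 5.354.
Z = Σ e^(−Eᵢ/kT) = e^(−0.4167) + e^(−3.652) + e^(−5.354) = 0.6592 + 0.02594 + 0.004729 = 0.6899.
P₂ = e^(−E₂/kT) / Z = 0.004729/0.6899 = 0.0069.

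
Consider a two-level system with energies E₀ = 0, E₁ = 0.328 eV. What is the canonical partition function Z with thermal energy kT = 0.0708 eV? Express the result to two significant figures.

Eᵢ/kT = 0, 4.633.
Z = Σ e^(−Eᵢ/kT) = e^(−0) + e^(−4.633) = 1.000 + 0.009726 = 1.010.

Z = 1.0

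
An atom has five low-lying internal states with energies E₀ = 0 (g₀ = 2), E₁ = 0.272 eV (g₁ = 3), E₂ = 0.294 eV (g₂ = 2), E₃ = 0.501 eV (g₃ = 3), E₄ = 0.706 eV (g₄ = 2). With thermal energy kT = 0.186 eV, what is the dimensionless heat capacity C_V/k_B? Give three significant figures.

0.876

Eᵢ/kT = 0, 1.4624, 1.5806, 2.6935, 3.7957.
Z = Σ gᵢe^(−Eᵢ/kT) = 2·e^(−0) + 3·e^(−1.4624) + 2·e^(−1.5806) + 3·e^(−2.6935) + 2·e^(−3.7957) = 2.0000 + 0.69504 + 0.41170 + 0.20293 + 0.044934 = 3.3546.
⟨E⟩ = 0.13220 eV, ⟨E²⟩ = 0.047797 eV².
C_V/k_B = (⟨E²⟩ − ⟨E⟩²)/(kT)² = (0.047797 − 0.017477)/0.034596 = 0.876.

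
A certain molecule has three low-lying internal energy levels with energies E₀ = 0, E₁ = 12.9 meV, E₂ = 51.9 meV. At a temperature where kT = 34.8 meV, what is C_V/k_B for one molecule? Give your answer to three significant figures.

Eᵢ/kT = 0, 0.37069, 1.4914.
Z = Σ e^(−Eᵢ/kT) = e^(−0) + e^(−0.37069) + e^(−1.4914) = 1.0000 + 0.69026 + 0.22506 = 1.9153.
⟨E⟩ = 10.748 meV, ⟨E²⟩ = 376.49 meV².
C_V/k_B = (⟨E²⟩ − ⟨E⟩²)/(kT)² = (376.49 − 115.52)/1211.0 = 0.215.

0.215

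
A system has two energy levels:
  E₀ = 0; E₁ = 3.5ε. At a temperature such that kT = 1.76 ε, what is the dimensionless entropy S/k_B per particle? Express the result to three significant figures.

0.368

Eᵢ/kT = 0, 1.9886.
Z = Σ e^(−Eᵢ/kT) = e^(−0) + e^(−1.9886) = 1.0000 + 0.13689 = 1.1369.
⟨E⟩ = Σ EᵢPᵢ = 0.42142 ε.
S/k_B = ln Z + ⟨E⟩/kT = ln(1.1369) + 0.42142/1.76 = 0.12831 + 0.23944 = 0.368.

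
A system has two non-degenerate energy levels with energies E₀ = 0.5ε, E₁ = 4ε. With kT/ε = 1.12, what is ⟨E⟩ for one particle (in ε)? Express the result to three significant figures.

0.647 ε

Eᵢ/kT = 0.44643, 3.5714.
Z = Σ e^(−Eᵢ/kT) = e^(−0.44643) + e^(−3.5714) = 0.63991 + 0.028116 = 0.66803.
⟨E⟩ = Σ Eᵢ e^(−Eᵢ/kT) / Z = (0.5·0.63991 + 4·0.028116) / 0.66803 = 0.647 ε.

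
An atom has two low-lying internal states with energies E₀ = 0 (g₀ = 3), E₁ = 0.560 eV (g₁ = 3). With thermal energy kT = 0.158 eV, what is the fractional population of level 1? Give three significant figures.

0.0281

Eᵢ/kT = 0, 3.5443.
Z = Σ gᵢe^(−Eᵢ/kT) = 3·e^(−0) + 3·e^(−3.5443) = 3.0000 + 0.086667 = 3.0867.
P₁ = g₁ e^(−E₁/kT) / Z = 0.086667/3.0867 = 0.0281.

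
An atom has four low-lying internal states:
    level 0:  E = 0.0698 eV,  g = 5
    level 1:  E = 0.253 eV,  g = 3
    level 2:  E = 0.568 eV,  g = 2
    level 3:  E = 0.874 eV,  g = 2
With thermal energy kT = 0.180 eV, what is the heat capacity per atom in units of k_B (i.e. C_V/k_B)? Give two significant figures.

Eᵢ/kT = 0.3878, 1.406, 3.156, 4.856.
Z = Σ gᵢe^(−Eᵢ/kT) = 5·e^(−0.3878) + 3·e^(−1.406) + 2·e^(−3.156) + 2·e^(−4.856) = 3.393 + 0.7354 + 0.08519 + 0.01556 = 4.229.
⟨E⟩ = 0.1147 eV, ⟨E²⟩ = 0.02435 eV².
C_V/k_B = (⟨E²⟩ − ⟨E⟩²)/(kT)² = (0.02435 − 0.01316)/0.03240 = 0.35.

0.35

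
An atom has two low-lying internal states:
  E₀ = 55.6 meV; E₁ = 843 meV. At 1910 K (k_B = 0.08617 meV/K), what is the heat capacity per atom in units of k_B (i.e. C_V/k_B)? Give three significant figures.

k_BT = 0.08617 × 1910 K = 164.58 meV.
Eᵢ/kT = 0.33783, 5.1221.
Z = Σ e^(−Eᵢ/kT) = e^(−0.33783) + e^(−5.1221) = 0.71332 + 0.0059635 = 0.71928.
⟨E⟩ = 62.129 meV, ⟨E²⟩ = 8957.7 meV².
C_V/k_B = (⟨E²⟩ − ⟨E⟩²)/(kT)² = (8957.7 − 3860.0)/27087 = 0.188.

0.188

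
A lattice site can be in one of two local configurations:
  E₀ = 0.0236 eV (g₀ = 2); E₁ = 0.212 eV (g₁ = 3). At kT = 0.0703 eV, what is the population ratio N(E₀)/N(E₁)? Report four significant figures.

9.723

n₀/n₁ = (g₀/g₁) exp[−(E₀−E₁)/kT] = (2/3) × exp(−(-0.1884 eV)/(0.0703 eV)) = (2/3) × exp(2.67994) = 9.723.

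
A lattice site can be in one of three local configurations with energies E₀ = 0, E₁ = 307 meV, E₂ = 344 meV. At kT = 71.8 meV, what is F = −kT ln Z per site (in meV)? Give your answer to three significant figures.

-1.58 meV

Eᵢ/kT = 0, 4.2758, 4.7911.
Z = Σ e^(−Eᵢ/kT) = e^(−0) + e^(−4.2758) + e^(−4.7911) = 1.0000 + 0.013901 + 0.0083033 = 1.0222.
F = −kT ln Z = −71.8 × ln(1.0222) = −71.8 × 0.021957 = -1.58 meV.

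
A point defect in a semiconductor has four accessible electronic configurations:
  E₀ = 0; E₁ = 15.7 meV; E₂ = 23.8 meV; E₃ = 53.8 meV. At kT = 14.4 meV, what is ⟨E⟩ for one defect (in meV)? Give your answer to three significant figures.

7.17 meV

Eᵢ/kT = 0, 1.0903, 1.6528, 3.7361.
Z = Σ e^(−Eᵢ/kT) = e^(−0) + e^(−1.0903) + e^(−1.6528) + e^(−3.7361) = 1.0000 + 0.33612 + 0.19151 + 0.023847 = 1.5515.
⟨E⟩ = Σ Eᵢ e^(−Eᵢ/kT) / Z = (0·1.0000 + 15.7·0.33612 + 23.8·0.19151 + 53.8·0.023847) / 1.5515 = 7.17 meV.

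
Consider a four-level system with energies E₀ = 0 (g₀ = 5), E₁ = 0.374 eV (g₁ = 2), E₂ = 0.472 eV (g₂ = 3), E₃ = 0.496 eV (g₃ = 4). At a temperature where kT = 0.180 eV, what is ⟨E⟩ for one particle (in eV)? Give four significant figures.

0.05638 eV

Eᵢ/kT = 0, 2.07778, 2.62222, 2.75556.
Z = Σ gᵢe^(−Eᵢ/kT) = 5·e^(−0) + 2·e^(−2.07778) + 3·e^(−2.62222) + 4·e^(−2.75556) = 5.00000 + 0.250416 + 0.217924 + 0.254294 = 5.72263.
⟨E⟩ = Σ Eᵢ gᵢe^(−Eᵢ/kT) / Z = (0·5.00000 + 0.374·0.250416 + 0.472·0.217924 + 0.496·0.254294) / 5.72263 = 0.05638 eV.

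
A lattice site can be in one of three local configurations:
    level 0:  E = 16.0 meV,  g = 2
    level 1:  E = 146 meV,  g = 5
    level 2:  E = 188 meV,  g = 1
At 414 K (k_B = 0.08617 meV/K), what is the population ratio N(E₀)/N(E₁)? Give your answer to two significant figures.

15

k_BT = 0.08617 × 414 K = 35.67 meV.
n₀/n₁ = (g₀/g₁) exp[−(E₀−E₁)/kT] = (2/5) × exp(−(-130.0 meV)/(35.67 meV)) = (2/5) × exp(3.645) = 15.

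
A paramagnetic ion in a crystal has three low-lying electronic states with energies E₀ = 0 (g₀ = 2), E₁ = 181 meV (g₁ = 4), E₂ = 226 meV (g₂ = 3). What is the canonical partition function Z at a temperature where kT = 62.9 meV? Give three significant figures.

Z = 2.31

Eᵢ/kT = 0, 2.8776, 3.5930.
Z = Σ gᵢe^(−Eᵢ/kT) = 2·e^(−0) + 4·e^(−2.8776) + 3·e^(−3.5930) = 2.0000 + 0.22508 + 0.082547 = 2.3076.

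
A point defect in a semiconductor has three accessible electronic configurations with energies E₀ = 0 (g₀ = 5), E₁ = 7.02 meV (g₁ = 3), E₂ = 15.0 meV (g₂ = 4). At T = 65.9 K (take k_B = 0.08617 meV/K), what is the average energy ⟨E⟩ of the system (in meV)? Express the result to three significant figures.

1.69 meV

k_BT = 0.08617 × 65.9 K = 5.6786 meV.
Eᵢ/kT = 0, 1.2362, 2.6415.
Z = Σ gᵢe^(−Eᵢ/kT) = 5·e^(−0) + 3·e^(−1.2362) + 4·e^(−2.6415) = 5.0000 + 0.87146 + 0.28502 = 6.1565.
⟨E⟩ = Σ Eᵢ gᵢe^(−Eᵢ/kT) / Z = (0·5.0000 + 7.02·0.87146 + 15.0·0.28502) / 6.1565 = 1.69 meV.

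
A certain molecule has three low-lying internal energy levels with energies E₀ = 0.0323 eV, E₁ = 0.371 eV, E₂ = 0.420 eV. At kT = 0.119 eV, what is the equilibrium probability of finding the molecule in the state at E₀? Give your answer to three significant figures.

Eᵢ/kT = 0.27143, 3.1176, 3.5294.
Z = Σ e^(−Eᵢ/kT) = e^(−0.27143) + e^(−3.1176) + e^(−3.5294) = 0.76229 + 0.044263 + 0.029323 = 0.83588.
P₀ = e^(−E₀/kT) / Z = 0.76229/0.83588 = 0.912.

0.912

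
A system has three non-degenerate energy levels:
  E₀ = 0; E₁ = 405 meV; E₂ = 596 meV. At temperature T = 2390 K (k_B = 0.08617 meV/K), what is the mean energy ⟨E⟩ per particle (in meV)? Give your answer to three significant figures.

k_BT = 0.08617 × 2390 K = 205.95 meV.
Eᵢ/kT = 0, 1.9665, 2.8939.
Z = Σ e^(−Eᵢ/kT) = e^(−0) + e^(−1.9665) + e^(−2.8939) = 1.0000 + 0.13995 + 0.055360 = 1.1953.
⟨E⟩ = Σ Eᵢ e^(−Eᵢ/kT) / Z = (0·1.0000 + 405·0.13995 + 596·0.055360) / 1.1953 = 75.0 meV.

75.0 meV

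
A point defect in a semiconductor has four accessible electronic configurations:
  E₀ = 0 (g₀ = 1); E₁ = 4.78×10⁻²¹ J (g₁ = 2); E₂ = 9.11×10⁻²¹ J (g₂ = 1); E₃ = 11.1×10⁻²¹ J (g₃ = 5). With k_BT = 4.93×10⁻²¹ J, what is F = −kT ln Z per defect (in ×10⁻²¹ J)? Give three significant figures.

-4.40 ×10⁻²¹ J

Eᵢ/kT = 0, 0.96957, 1.8479, 2.2515.
Z = Σ gᵢe^(−Eᵢ/kT) = 1·e^(−0) + 2·e^(−0.96957) + 1·e^(−1.8479) + 5·e^(−2.2515) = 1.0000 + 0.75849 + 0.15757 + 0.52621 = 2.4423.
F = −kT ln Z = −4.93 × ln(2.4423) = −4.93 × 0.89294 = -4.40 ×10⁻²¹ J.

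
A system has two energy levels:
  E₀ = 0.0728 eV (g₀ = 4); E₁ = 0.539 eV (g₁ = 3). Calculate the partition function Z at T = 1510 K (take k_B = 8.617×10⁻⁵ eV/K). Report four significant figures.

Z = 2.334

k_BT = 8.617×10⁻⁵ × 1510 K = 0.130117 eV.
Eᵢ/kT = 0.559496, 4.14243.
Z = Σ gᵢe^(−Eᵢ/kT) = 4·e^(−0.559496) + 3·e^(−4.14243) = 2.28599 + 0.0476526 = 2.33364.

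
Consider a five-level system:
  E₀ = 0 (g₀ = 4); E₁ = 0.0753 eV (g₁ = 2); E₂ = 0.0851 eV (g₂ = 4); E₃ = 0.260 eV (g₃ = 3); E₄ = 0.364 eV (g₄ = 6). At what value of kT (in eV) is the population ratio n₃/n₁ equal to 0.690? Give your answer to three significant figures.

n₃/n₁ = (g₃/g₁) exp[−(E₃−E₁)/kT] = 0.690.
⇒ (E₃−E₁)/kT = ln((3/2)/0.690) = ln(2.1739) = 0.77652.
kT = 0.1847 eV / 0.77652 = 0.238 eV.

0.238 eV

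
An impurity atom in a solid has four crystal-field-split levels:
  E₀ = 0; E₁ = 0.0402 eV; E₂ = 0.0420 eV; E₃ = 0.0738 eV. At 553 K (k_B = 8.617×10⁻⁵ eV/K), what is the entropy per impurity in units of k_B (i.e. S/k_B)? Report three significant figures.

k_BT = 8.617×10⁻⁵ × 553 K = 0.047652 eV.
Eᵢ/kT = 0, 0.84362, 0.88139, 1.5487.
Z = Σ e^(−Eᵢ/kT) = e^(−0) + e^(−0.84362) + e^(−0.88139) + e^(−1.5487) = 1.0000 + 0.43015 + 0.41421 + 0.21252 = 2.0569.
⟨E⟩ = Σ EᵢPᵢ = 0.024490 eV.
S/k_B = ln Z + ⟨E⟩/kT = ln(2.0569) + 0.024490/0.047652 = 0.72120 + 0.51393 = 1.24.

1.24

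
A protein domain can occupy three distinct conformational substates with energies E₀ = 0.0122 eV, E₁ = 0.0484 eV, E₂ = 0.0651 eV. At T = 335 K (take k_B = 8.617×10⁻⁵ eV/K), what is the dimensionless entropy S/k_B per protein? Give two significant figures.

0.82

k_BT = 8.617×10⁻⁵ × 335 K = 0.02887 eV.
Eᵢ/kT = 0.4226, 1.676, 2.255.
Z = Σ e^(−Eᵢ/kT) = e^(−0.4226) + e^(−1.676) + e^(−2.255) = 0.6553 + 0.1871 + 0.1049 = 0.9473.
⟨E⟩ = Σ EᵢPᵢ = 0.02521 eV.
S/k_B = ln Z + ⟨E⟩/kT = ln(0.9473) + 0.02521/0.02887 = -0.05414 + 0.8732 = 0.82.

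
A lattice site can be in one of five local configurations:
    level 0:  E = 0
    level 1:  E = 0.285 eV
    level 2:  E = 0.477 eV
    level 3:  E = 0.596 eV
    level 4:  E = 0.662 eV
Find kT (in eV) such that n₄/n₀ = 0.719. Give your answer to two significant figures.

2.0 eV

n₄/n₀ = exp[−(E₄−E₀)/kT] = 0.719.
⇒ (E₄−E₀)/kT = ln(1/0.719) = ln(1.391) = 0.3300.
kT = 0.662 eV / 0.3300 = 2.0 eV.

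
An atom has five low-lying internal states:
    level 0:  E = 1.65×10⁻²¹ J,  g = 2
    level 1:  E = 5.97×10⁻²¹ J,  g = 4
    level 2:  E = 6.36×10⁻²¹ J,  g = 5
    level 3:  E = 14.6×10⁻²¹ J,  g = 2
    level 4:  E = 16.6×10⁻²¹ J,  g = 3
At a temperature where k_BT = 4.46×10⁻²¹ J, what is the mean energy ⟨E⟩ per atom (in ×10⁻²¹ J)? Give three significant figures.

4.89 ×10⁻²¹ J

Eᵢ/kT = 0.36996, 1.3386, 1.4260, 3.2735, 3.7220.
Z = Σ gᵢe^(−Eᵢ/kT) = 2·e^(−0.36996) + 4·e^(−1.3386) + 5·e^(−1.4260) + 2·e^(−3.2735) + 3·e^(−3.7220) = 1.3815 + 1.0489 + 1.2013 + 0.075747 + 0.072557 = 3.7800.
⟨E⟩ = Σ Eᵢ gᵢe^(−Eᵢ/kT) / Z = (1.65·1.3815 + 5.97·1.0489 + 6.36·1.2013 + 14.6·0.075747 + 16.6·0.072557) / 3.7800 = 4.89 ×10⁻²¹ J.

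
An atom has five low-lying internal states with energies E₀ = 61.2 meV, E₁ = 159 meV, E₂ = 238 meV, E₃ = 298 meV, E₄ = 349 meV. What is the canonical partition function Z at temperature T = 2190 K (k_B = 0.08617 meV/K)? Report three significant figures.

Z = 1.80

k_BT = 0.08617 × 2190 K = 188.71 meV.
Eᵢ/kT = 0.32431, 0.84256, 1.2612, 1.5791, 1.8494.
Z = Σ e^(−Eᵢ/kT) = e^(−0.32431) + e^(−0.84256) + e^(−1.2612) + e^(−1.5791) + e^(−1.8494) = 0.72303 + 0.43061 + 0.28331 + 0.20616 + 0.15733 = 1.8004.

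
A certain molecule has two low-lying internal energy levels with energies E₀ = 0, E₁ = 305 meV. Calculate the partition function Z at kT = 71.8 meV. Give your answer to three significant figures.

Z = 1.01

Eᵢ/kT = 0, 4.2479.
Z = Σ e^(−Eᵢ/kT) = e^(−0) + e^(−4.2479) = 1.0000 + 0.014294 = 1.0143.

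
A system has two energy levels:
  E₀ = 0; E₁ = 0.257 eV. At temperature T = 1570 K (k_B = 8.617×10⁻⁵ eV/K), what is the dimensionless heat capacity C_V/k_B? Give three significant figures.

k_BT = 8.617×10⁻⁵ × 1570 K = 0.13529 eV.
Eᵢ/kT = 0, 1.8996.
Z = Σ e^(−Eᵢ/kT) = e^(−0) + e^(−1.8996) = 1.0000 + 0.14963 = 1.1496.
⟨E⟩ = 0.033451 eV, ⟨E²⟩ = 0.0085968 eV².
C_V/k_B = (⟨E²⟩ − ⟨E⟩²)/(kT)² = (0.0085968 − 0.0011190)/0.018303 = 0.409.

0.409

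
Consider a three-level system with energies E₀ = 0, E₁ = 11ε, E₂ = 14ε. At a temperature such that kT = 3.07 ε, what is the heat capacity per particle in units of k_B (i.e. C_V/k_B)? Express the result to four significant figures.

Eᵢ/kT = 0, 3.58306, 4.56026.
Z = Σ e^(−Eᵢ/kT) = e^(−0) + e^(−3.58306) + e^(−4.56026) = 1.00000 + 0.0277905 + 0.0104593 = 1.03825.
⟨E⟩ = 0.435469 ε, ⟨E²⟩ = 5.21327 ε².
C_V/k_B = (⟨E²⟩ − ⟨E⟩²)/(kT)² = (5.21327 − 0.189633)/9.42490 = 0.5330.

0.5330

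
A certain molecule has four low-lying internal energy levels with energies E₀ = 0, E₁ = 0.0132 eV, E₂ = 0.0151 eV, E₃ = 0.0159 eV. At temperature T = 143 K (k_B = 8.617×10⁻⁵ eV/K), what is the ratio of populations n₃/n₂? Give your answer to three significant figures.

k_BT = 8.617×10⁻⁵ × 143 K = 0.012322 eV.
n₃/n₂ = exp[−(E₃−E₂)/kT] = exp(−(0.0008 eV)/(0.012322 eV)) = exp(-0.064925) = 0.937.

0.937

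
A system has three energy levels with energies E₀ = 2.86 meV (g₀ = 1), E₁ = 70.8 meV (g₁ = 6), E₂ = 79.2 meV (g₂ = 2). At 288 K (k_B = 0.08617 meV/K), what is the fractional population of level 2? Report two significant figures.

0.062

k_BT = 0.08617 × 288 K = 24.82 meV.
Eᵢ/kT = 0.1152, 2.853, 3.191.
Z = Σ gᵢe^(−Eᵢ/kT) = 1·e^(−0.1152) + 6·e^(−2.853) + 2·e^(−3.191) = 0.8912 + 0.3460 + 0.08226 = 1.319.
P₂ = g₂ e^(−E₂/kT) / Z = 0.08226/1.319 = 0.062.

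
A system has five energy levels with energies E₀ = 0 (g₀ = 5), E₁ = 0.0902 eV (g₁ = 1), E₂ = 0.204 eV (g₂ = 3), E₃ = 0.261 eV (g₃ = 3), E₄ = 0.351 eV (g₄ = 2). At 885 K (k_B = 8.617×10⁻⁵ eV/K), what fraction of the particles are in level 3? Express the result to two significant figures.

k_BT = 8.617×10⁻⁵ × 885 K = 0.07626 eV.
Eᵢ/kT = 0, 1.183, 2.675, 3.423, 4.603.
Z = Σ gᵢe^(−Eᵢ/kT) = 5·e^(−0) + 1·e^(−1.183) + 3·e^(−2.675) + 3·e^(−3.423) + 2·e^(−4.603) = 5.000 + 0.3064 + 0.2067 + 0.09784 + 0.02004 = 5.631.
P₃ = g₃ e^(−E₃/kT) / Z = 0.09784/5.631 = 0.017.

0.017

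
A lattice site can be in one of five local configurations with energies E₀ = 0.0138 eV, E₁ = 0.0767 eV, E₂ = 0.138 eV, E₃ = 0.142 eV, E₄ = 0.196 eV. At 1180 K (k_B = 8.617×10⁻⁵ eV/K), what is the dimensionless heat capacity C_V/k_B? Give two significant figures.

0.37

k_BT = 8.617×10⁻⁵ × 1180 K = 0.1017 eV.
Eᵢ/kT = 0.1357, 0.7542, 1.357, 1.396, 1.927.
Z = Σ e^(−Eᵢ/kT) = e^(−0.1357) + e^(−0.7542) + e^(−1.357) + e^(−1.396) + e^(−1.927) = 0.8731 + 0.4704 + 0.2574 + 0.2476 + 0.1456 = 1.994.
⟨E⟩ = 0.07389 eV, ⟨E²⟩ = 0.009238 eV².
C_V/k_B = (⟨E²⟩ − ⟨E⟩²)/(kT)² = (0.009238 − 0.005460)/0.01034 = 0.37.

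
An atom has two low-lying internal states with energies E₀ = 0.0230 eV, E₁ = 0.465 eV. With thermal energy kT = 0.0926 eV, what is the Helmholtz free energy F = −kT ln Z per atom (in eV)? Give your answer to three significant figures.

Eᵢ/kT = 0.24838, 5.0216.
Z = Σ e^(−Eᵢ/kT) = e^(−0.24838) + e^(−5.0216) = 0.78006 + 0.0065940 = 0.78665.
F = −kT ln Z = −0.0926 × ln(0.78665) = −0.0926 × -0.23997 = 0.0222 eV.

0.0222 eV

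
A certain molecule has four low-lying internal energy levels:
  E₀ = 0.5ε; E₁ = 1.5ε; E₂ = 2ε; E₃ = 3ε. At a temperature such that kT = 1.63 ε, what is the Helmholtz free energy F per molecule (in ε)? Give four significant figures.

-0.7520 ε

Eᵢ/kT = 0.306748, 0.920245, 1.22699, 1.84049.
Z = Σ e^(−Eᵢ/kT) = e^(−0.306748) + e^(−0.920245) + e^(−1.22699) + e^(−1.84049) = 0.735836 + 0.398421 + 0.293174 + 0.158740 = 1.58617.
F = −kT ln Z = −1.63 × ln(1.58617) = −1.63 × 0.461322 = -0.7520 ε.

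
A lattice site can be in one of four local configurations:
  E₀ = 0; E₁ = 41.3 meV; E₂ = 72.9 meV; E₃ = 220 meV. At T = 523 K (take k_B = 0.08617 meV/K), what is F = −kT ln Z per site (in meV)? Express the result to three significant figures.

-21.3 meV

k_BT = 0.08617 × 523 K = 45.067 meV.
Eᵢ/kT = 0, 0.91641, 1.6176, 4.8816.
Z = Σ e^(−Eᵢ/kT) = e^(−0) + e^(−0.91641) + e^(−1.6176) + e^(−4.8816) = 1.0000 + 0.39995 + 0.19837 + 0.0075849 = 1.6059.
F = −kT ln Z = −45.067 × ln(1.6059) = −45.067 × 0.47368 = -21.3 meV.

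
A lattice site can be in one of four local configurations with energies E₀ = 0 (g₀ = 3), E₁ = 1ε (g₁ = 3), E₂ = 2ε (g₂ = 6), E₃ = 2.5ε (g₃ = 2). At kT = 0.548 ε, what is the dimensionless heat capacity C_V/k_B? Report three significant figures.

Eᵢ/kT = 0, 1.8248, 3.6496, 4.5620.
Z = Σ gᵢe^(−Eᵢ/kT) = 3·e^(−0) + 3·e^(−1.8248) + 6·e^(−3.6496) + 2·e^(−4.5620) = 3.0000 + 0.48375 + 0.15601 + 0.020882 = 3.6606.
⟨E⟩ = 0.23165 ε, ⟨E²⟩ = 0.33828 ε².
C_V/k_B = (⟨E²⟩ − ⟨E⟩²)/(kT)² = (0.33828 − 0.053662)/0.30030 = 0.948.

0.948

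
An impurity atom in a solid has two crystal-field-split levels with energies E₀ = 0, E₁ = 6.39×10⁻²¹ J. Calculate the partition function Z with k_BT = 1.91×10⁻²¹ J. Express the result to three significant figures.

Z = 1.04

Eᵢ/kT = 0, 3.3455.
Z = Σ e^(−Eᵢ/kT) = e^(−0) + e^(−3.3455) = 1.0000 + 0.035243 = 1.0352.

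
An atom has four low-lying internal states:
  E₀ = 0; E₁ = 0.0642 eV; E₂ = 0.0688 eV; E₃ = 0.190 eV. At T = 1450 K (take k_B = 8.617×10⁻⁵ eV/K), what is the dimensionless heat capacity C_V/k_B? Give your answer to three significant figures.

0.190

k_BT = 8.617×10⁻⁵ × 1450 K = 0.12495 eV.
Eᵢ/kT = 0, 0.51381, 0.55062, 1.5206.
Z = Σ e^(−Eᵢ/kT) = e^(−0) + e^(−0.51381) + e^(−0.55062) + e^(−1.5206) = 1.0000 + 0.59821 + 0.57659 + 0.21858 = 2.3934.
⟨E⟩ = 0.049973 eV, ⟨E²⟩ = 0.0054674 eV².
C_V/k_B = (⟨E²⟩ − ⟨E⟩²)/(kT)² = (0.0054674 − 0.0024973)/0.015613 = 0.190.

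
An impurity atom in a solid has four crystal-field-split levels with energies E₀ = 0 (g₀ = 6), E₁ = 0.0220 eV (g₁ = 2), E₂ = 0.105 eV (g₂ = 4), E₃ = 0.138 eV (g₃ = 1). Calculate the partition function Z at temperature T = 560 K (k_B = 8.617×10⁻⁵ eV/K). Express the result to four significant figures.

k_BT = 8.617×10⁻⁵ × 560 K = 0.0482552 eV.
Eᵢ/kT = 0, 0.455909, 2.17593, 2.85980.
Z = Σ gᵢe^(−Eᵢ/kT) = 6·e^(−0) + 2·e^(−0.455909) + 4·e^(−2.17593) + 1·e^(−2.85980) = 6.00000 + 1.26774 + 0.454010 + 0.0572802 = 7.77903.

Z = 7.779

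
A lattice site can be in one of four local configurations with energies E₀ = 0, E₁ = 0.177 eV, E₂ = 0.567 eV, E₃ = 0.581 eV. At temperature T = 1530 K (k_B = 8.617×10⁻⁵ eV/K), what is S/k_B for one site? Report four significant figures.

k_BT = 8.617×10⁻⁵ × 1530 K = 0.131840 eV.
Eᵢ/kT = 0, 1.34254, 4.30067, 4.40686.
Z = Σ e^(−Eᵢ/kT) = e^(−0) + e^(−1.34254) + e^(−4.30067) + e^(−4.40686) = 1.00000 + 0.261181 + 0.0135595 + 0.0121934 = 1.28693.
⟨E⟩ = Σ EᵢPᵢ = 0.0474009 eV.
S/k_B = ln Z + ⟨E⟩/kT = ln(1.28693) + 0.0474009/0.131840 = 0.252260 + 0.359534 = 0.6118.

0.6118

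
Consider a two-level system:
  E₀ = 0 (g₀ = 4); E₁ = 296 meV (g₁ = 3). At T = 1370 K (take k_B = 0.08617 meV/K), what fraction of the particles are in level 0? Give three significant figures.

k_BT = 0.08617 × 1370 K = 118.05 meV.
Eᵢ/kT = 0, 2.5074.
Z = Σ gᵢe^(−Eᵢ/kT) = 4·e^(−0) + 3·e^(−2.5074) = 4.0000 + 0.24444 = 4.2444.
P₀ = g₀ e^(−E₀/kT) / Z = 4.0000/4.2444 = 0.942.

0.942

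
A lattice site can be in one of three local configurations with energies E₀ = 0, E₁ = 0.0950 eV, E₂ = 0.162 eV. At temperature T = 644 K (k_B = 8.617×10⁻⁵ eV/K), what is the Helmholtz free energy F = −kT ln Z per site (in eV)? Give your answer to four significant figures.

k_BT = 8.617×10⁻⁵ × 644 K = 0.0554935 eV.
Eᵢ/kT = 0, 1.71191, 2.91926.
Z = Σ e^(−Eᵢ/kT) = e^(−0) + e^(−1.71191) + e^(−2.91926) = 1.00000 + 0.180521 + 0.0539736 = 1.23449.
F = −kT ln Z = −0.0554935 × ln(1.23449) = −0.0554935 × 0.210658 = -0.01169 eV.

-0.01169 eV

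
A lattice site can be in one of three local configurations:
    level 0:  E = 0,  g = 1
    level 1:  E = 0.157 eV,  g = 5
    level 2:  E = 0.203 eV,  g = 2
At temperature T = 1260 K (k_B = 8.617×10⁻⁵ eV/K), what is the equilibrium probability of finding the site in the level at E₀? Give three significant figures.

k_BT = 8.617×10⁻⁵ × 1260 K = 0.10857 eV.
Eᵢ/kT = 0, 1.4461, 1.8698.
Z = Σ gᵢe^(−Eᵢ/kT) = 1·e^(−0) + 5·e^(−1.4461) + 2·e^(−1.8698) = 1.0000 + 1.1774 + 0.30831 = 2.4857.
P₀ = g₀ e^(−E₀/kT) / Z = 1.0000/2.4857 = 0.402.

0.402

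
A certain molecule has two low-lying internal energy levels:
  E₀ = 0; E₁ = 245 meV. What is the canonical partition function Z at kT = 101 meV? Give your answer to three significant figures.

Z = 1.09

Eᵢ/kT = 0, 2.4257.
Z = Σ e^(−Eᵢ/kT) = e^(−0) + e^(−2.4257) = 1.0000 + 0.088416 = 1.0884.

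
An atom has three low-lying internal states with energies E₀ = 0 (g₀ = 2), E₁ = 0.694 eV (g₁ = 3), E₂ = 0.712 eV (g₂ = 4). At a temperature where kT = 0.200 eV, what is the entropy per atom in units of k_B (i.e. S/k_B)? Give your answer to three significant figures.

Eᵢ/kT = 0, 3.4700, 3.5600.
Z = Σ gᵢe^(−Eᵢ/kT) = 2·e^(−0) + 3·e^(−3.4700) + 4·e^(−3.5600) = 2.0000 + 0.093351 + 0.11376 = 2.2071.
⟨E⟩ = Σ EᵢPᵢ = 0.066052 eV.
S/k_B = ln Z + ⟨E⟩/kT = ln(2.2071) + 0.066052/0.200 = 0.79168 + 0.33026 = 1.12.

1.12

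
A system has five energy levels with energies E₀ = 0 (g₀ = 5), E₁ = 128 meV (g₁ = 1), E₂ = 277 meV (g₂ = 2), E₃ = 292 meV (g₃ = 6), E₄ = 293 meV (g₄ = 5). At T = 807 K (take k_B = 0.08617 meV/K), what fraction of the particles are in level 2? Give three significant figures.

k_BT = 0.08617 × 807 K = 69.539 meV.
Eᵢ/kT = 0, 1.8407, 3.9834, 4.1991, 4.2135.
Z = Σ gᵢe^(−Eᵢ/kT) = 5·e^(−0) + 1·e^(−1.8407) + 2·e^(−3.9834) + 6·e^(−4.1991) + 5·e^(−4.2135) = 5.0000 + 0.15871 + 0.037244 + 0.090054 + 0.073972 = 5.3600.
P₂ = g₂ e^(−E₂/kT) / Z = 0.037244/5.3600 = 0.00695.

0.00695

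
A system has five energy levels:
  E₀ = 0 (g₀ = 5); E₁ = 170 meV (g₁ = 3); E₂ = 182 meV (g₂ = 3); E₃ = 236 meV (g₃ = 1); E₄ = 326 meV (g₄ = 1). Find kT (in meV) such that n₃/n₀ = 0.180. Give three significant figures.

2240 meV

n₃/n₀ = (g₃/g₀) exp[−(E₃−E₀)/kT] = 0.180.
⇒ (E₃−E₀)/kT = ln((1/5)/0.180) = ln(1.1111) = 0.10535.
kT = 236 meV / 0.10535 = 2240 meV.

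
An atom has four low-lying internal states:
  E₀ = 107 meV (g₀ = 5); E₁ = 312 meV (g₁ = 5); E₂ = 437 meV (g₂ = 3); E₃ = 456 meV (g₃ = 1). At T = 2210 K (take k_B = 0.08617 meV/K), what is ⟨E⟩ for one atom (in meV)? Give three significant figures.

k_BT = 0.08617 × 2210 K = 190.44 meV.
Eᵢ/kT = 0.56186, 1.6383, 2.2947, 2.3945.
Z = Σ gᵢe^(−Eᵢ/kT) = 5·e^(−0.56186) + 5·e^(−1.6383) + 3·e^(−2.2947) + 1·e^(−2.3945) = 2.8507 + 0.97155 + 0.30237 + 0.091218 = 4.2158.
⟨E⟩ = Σ Eᵢ gᵢe^(−Eᵢ/kT) / Z = (107·2.8507 + 312·0.97155 + 437·0.30237 + 456·0.091218) / 4.2158 = 185 meV.

185 meV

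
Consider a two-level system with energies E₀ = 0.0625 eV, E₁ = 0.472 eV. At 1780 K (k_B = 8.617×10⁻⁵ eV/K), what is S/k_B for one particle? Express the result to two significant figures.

0.24

k_BT = 8.617×10⁻⁵ × 1780 K = 0.1534 eV.
Eᵢ/kT = 0.4074, 3.077.
Z = Σ e^(−Eᵢ/kT) = e^(−0.4074) + e^(−3.077) = 0.6654 + 0.04610 = 0.7115.
⟨E⟩ = Σ EᵢPᵢ = 0.08903 eV.
S/k_B = ln Z + ⟨E⟩/kT = ln(0.7115) + 0.08903/0.1534 = -0.3404 + 0.5804 = 0.24.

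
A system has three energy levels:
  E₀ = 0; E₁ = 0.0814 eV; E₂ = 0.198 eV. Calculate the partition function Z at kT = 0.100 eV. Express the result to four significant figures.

Z = 1.581

Eᵢ/kT = 0, 0.814000, 1.98000.
Z = Σ e^(−Eᵢ/kT) = e^(−0) + e^(−0.814000) + e^(−1.98000) = 1.00000 + 0.443082 + 0.138069 = 1.58115.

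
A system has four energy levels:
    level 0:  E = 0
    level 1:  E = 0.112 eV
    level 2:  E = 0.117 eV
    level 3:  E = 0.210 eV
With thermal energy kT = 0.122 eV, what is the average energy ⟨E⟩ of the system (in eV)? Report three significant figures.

Eᵢ/kT = 0, 0.91803, 0.95902, 1.7213.
Z = Σ e^(−Eᵢ/kT) = e^(−0) + e^(−0.91803) + e^(−0.95902) + e^(−1.7213) = 1.0000 + 0.39930 + 0.38327 + 0.17883 = 1.9614.
⟨E⟩ = Σ Eᵢ e^(−Eᵢ/kT) / Z = (0·1.0000 + 0.112·0.39930 + 0.117·0.38327 + 0.210·0.17883) / 1.9614 = 0.0648 eV.

0.0648 eV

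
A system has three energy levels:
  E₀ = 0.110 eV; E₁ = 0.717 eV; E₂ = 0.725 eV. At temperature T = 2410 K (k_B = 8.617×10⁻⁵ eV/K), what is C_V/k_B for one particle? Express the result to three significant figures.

k_BT = 8.617×10⁻⁵ × 2410 K = 0.20767 eV.
Eᵢ/kT = 0.52969, 3.4526, 3.4911.
Z = Σ e^(−Eᵢ/kT) = e^(−0.52969) + e^(−3.4526) + e^(−3.4911) = 0.58879 + 0.031663 + 0.030467 = 0.65092.
⟨E⟩ = 0.16831 eV, ⟨E²⟩ = 0.060555 eV².
C_V/k_B = (⟨E²⟩ − ⟨E⟩²)/(kT)² = (0.060555 − 0.028328)/0.043127 = 0.747.

0.747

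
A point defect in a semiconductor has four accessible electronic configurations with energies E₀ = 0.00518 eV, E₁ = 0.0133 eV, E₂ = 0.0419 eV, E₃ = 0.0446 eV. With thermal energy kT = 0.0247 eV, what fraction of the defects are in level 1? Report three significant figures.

Eᵢ/kT = 0.20972, 0.53846, 1.6964, 1.8057.
Z = Σ e^(−Eᵢ/kT) = e^(−0.20972) + e^(−0.53846) + e^(−1.6964) + e^(−1.8057) = 0.81081 + 0.58365 + 0.18334 + 0.16436 = 1.7422.
P₁ = e^(−E₁/kT) / Z = 0.58365/1.7422 = 0.335.

0.335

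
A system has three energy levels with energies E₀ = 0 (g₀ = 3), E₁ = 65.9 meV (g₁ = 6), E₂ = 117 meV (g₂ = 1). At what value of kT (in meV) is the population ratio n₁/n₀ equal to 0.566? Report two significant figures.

52 meV

n₁/n₀ = (g₁/g₀) exp[−(E₁−E₀)/kT] = 0.566.
⇒ (E₁−E₀)/kT = ln((6/3)/0.566) = ln(3.534) = 1.262.
kT = 65.9 meV / 1.262 = 52 meV.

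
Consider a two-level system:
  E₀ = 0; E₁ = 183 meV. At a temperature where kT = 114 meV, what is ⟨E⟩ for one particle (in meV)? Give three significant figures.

30.6 meV

Eᵢ/kT = 0, 1.6053.
Z = Σ e^(−Eᵢ/kT) = e^(−0) + e^(−1.6053) = 1.0000 + 0.20083 = 1.2008.
⟨E⟩ = Σ Eᵢ e^(−Eᵢ/kT) / Z = (0·1.0000 + 183·0.20083) / 1.2008 = 30.6 meV.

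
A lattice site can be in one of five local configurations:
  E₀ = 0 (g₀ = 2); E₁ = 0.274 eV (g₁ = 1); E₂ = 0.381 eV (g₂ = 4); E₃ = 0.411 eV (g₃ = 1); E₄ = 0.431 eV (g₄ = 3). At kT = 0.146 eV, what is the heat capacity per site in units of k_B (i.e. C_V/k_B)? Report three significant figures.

Eᵢ/kT = 0, 1.8767, 2.6096, 2.8151, 2.9521.
Z = Σ gᵢe^(−Eᵢ/kT) = 2·e^(−0) + 1·e^(−1.8767) + 4·e^(−2.6096) + 1·e^(−2.8151) + 3·e^(−2.9521) = 2.0000 + 0.15309 + 0.29426 + 0.059899 + 0.15669 = 2.6639.
⟨E⟩ = 0.092425 eV, ⟨E²⟩ = 0.035074 eV².
C_V/k_B = (⟨E²⟩ − ⟨E⟩²)/(kT)² = (0.035074 − 0.0085424)/0.021316 = 1.24.

1.24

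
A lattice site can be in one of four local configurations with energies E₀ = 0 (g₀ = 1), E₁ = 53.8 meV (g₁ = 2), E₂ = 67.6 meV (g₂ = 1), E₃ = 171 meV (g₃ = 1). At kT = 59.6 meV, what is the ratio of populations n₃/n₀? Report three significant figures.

0.0567

n₃/n₀ = (g₃/g₀) exp[−(E₃−E₀)/kT] = (1/1) × exp(−(171 meV)/(59.6 meV)) = (1/1) × exp(-2.8691) = 0.0567.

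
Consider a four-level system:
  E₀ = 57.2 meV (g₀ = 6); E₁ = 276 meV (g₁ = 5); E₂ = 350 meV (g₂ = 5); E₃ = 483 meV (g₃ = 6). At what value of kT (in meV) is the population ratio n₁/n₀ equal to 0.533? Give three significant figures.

490 meV

n₁/n₀ = (g₁/g₀) exp[−(E₁−E₀)/kT] = 0.533.
⇒ (E₁−E₀)/kT = ln((5/6)/0.533) = ln(1.5635) = 0.44693.
kT = 218.8 meV / 0.44693 = 490 meV.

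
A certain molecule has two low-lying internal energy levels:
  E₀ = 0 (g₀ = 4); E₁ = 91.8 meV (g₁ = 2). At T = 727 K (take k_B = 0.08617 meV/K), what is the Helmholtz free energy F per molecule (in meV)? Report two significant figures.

k_BT = 0.08617 × 727 K = 62.65 meV.
Eᵢ/kT = 0, 1.465.
Z = Σ gᵢe^(−Eᵢ/kT) = 4·e^(−0) + 2·e^(−1.465) = 4.000 + 0.4622 = 4.462.
F = −kT ln Z = −62.65 × ln(4.462) = −62.65 × 1.496 = -94 meV.

-94 meV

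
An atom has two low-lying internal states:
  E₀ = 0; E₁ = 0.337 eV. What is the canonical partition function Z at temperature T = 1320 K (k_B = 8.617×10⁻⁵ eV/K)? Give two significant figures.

Z = 1.1

k_BT = 8.617×10⁻⁵ × 1320 K = 0.1137 eV.
Eᵢ/kT = 0, 2.964.
Z = Σ e^(−Eᵢ/kT) = e^(−0) + e^(−2.964) = 1.000 + 0.05161 = 1.052.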